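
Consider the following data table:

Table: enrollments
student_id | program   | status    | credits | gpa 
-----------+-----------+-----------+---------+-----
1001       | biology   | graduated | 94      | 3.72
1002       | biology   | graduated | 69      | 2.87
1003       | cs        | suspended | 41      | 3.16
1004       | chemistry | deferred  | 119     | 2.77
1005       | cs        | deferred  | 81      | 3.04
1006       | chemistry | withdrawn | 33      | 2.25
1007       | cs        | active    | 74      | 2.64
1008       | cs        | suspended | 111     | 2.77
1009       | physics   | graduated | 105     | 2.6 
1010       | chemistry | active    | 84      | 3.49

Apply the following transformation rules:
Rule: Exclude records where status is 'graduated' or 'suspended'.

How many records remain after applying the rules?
5

Step 1: Count records to exclude
  - 3 (graduated) + 2 (suspended) = 5 records
Step 2: Total records: 10
Step 3: Remaining = 10 - 5 = 5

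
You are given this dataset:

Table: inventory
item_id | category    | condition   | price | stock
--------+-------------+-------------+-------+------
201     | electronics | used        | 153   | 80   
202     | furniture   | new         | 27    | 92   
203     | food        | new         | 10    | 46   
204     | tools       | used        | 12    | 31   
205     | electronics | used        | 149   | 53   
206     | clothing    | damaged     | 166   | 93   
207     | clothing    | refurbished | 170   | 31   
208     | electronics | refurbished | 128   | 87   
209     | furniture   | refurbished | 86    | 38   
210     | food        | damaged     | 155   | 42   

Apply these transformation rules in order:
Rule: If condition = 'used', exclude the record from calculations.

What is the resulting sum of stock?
429

Step 1: Identify records where condition = 'used'
Step 2: The excluded records sum to 164
Step 3: Original total stock = 593
Step 4: Remaining total = 593 - 164 = 429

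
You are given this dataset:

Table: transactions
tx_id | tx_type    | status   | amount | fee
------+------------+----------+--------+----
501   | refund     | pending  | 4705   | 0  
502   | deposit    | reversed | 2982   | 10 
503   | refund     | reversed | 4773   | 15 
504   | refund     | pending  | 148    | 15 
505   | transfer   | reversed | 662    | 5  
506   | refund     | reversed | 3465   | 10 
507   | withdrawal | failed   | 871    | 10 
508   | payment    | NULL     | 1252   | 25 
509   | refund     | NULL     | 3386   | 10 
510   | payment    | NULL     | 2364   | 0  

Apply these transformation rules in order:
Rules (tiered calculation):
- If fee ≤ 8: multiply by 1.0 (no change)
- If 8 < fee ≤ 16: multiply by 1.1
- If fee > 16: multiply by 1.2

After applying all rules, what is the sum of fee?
112.0

Step 1: Tier 1 (fee ≤ 8): 3 records, sum = 5 × 1.0 = 5.0
Step 2: Tier 2 (8 < fee ≤ 16): 6 records, sum = 70 × 1.1 = 77.0
Step 3: Tier 3 (fee > 16): 1 records, sum = 25 × 1.2 = 30.0
Step 4: Final sum = 5.0 + 77.0 + 30.0 = 112.0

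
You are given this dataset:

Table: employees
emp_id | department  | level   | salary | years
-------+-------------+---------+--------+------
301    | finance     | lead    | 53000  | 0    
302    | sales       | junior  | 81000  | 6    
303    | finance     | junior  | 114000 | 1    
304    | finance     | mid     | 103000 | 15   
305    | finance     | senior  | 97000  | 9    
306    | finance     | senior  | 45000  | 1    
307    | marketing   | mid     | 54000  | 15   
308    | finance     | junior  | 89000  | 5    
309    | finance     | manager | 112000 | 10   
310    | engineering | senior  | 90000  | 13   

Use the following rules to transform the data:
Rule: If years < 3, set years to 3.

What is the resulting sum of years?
82

Step 1: 3 records have years < 3
Step 2: These records originally summed to 2
Step 3: After setting to minimum: 3 × 3 = 9
Step 4: Unaffected records sum: 73
Step 5: Final sum = 9 + 73 = 82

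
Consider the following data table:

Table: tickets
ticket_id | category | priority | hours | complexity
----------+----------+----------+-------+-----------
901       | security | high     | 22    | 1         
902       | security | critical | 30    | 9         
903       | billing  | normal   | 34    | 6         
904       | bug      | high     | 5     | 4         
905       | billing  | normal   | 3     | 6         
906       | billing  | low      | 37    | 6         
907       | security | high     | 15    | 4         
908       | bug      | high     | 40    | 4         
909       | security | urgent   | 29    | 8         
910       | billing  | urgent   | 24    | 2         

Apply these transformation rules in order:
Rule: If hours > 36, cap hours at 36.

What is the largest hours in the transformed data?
36

Step 1: Original maximum hours = 40
Step 2: Apply cap at 36
Step 3: 2 records had hours > 36 and were capped
Step 4: Maximum after transformation = 36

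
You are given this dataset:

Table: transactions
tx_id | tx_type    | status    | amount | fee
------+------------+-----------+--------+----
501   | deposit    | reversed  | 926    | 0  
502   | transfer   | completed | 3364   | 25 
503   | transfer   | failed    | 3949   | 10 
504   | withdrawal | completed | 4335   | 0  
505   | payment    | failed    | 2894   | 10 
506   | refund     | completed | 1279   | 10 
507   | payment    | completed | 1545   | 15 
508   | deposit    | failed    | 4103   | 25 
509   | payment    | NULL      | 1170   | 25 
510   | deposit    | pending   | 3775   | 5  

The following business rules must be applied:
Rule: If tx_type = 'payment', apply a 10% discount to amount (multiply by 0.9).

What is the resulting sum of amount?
26779.1

Step 1: Records with tx_type = 'payment' have total amount = 5609
Step 2: Apply multiplier: 5609 × 0.9 = 5048.1
Step 3: Other records total: 21731
Step 4: Final sum = 5048.1 + 21731 = 26779.1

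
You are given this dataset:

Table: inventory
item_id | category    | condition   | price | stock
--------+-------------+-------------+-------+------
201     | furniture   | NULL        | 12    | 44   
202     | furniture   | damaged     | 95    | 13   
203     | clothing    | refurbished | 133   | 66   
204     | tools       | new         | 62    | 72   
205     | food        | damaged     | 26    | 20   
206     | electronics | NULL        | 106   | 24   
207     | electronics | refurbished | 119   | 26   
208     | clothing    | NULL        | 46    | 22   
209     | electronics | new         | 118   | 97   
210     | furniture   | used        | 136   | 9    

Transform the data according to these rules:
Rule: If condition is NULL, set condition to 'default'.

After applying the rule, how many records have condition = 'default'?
3

Step 1: Count records where condition IS NULL
Step 2: Found 3 records with NULL condition
Step 3: These records will have condition set to 'default'
Step 4: Records already having condition = 'default': 0
Step 5: Answer: 3 + 0 = 3 records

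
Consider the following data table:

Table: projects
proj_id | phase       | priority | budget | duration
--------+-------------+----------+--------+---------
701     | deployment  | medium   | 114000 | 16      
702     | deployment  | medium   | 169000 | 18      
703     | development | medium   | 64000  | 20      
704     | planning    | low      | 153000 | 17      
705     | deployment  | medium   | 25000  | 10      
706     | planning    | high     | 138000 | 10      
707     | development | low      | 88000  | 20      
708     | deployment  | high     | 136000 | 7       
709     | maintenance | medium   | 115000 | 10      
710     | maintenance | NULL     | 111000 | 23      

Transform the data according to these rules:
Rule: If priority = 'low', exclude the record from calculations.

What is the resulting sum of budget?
872000

Step 1: Identify records where priority = 'low'
Step 2: The excluded records sum to 241000
Step 3: Original total budget = 1113000
Step 4: Remaining total = 1113000 - 241000 = 872000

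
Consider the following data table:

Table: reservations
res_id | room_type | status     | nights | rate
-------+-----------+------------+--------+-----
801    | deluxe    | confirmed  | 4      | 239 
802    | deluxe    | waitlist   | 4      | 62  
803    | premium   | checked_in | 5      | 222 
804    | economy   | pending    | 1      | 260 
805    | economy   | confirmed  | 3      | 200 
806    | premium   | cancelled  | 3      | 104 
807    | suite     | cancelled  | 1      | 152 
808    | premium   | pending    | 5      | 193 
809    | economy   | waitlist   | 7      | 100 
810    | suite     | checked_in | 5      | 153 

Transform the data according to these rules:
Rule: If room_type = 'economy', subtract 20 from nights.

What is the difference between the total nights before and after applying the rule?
60

Step 1: Original sum of nights = 38
Step 2: 3 records have room_type = 'economy'
Step 3: Each affected record changes by -20
Step 4: Total change = 3 × -20 = -60
Step 5: New sum = 38 + -60 = -22
Step 6: Difference = |-22 - 38| = 60
        (Sum decreased by 60)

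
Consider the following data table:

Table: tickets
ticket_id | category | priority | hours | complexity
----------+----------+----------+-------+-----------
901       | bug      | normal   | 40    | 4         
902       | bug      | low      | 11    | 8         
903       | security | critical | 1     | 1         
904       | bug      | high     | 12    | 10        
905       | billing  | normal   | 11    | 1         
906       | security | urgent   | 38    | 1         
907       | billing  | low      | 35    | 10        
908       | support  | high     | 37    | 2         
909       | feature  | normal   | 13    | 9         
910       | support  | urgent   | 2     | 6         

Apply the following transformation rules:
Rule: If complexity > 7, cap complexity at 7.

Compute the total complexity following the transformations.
43

Step 1: 4 records have complexity > 7
Step 2: These records originally summed to 37
Step 3: After capping: 4 × 7 = 28
Step 4: Unaffected records sum: 15
Step 5: Final sum = 28 + 15 = 43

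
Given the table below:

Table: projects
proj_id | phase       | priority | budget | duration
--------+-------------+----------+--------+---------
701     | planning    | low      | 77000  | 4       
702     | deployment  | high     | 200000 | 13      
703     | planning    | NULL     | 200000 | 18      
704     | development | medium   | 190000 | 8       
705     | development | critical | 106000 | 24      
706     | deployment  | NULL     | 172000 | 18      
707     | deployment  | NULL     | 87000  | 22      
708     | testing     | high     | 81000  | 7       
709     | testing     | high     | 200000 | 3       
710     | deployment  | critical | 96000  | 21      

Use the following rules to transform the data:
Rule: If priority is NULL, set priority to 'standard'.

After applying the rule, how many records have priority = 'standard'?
3

Step 1: Count records where priority IS NULL
Step 2: Found 3 records with NULL priority
Step 3: These records will have priority set to 'standard'
Step 4: Records already having priority = 'standard': 0
Step 5: Answer: 3 + 0 = 3 records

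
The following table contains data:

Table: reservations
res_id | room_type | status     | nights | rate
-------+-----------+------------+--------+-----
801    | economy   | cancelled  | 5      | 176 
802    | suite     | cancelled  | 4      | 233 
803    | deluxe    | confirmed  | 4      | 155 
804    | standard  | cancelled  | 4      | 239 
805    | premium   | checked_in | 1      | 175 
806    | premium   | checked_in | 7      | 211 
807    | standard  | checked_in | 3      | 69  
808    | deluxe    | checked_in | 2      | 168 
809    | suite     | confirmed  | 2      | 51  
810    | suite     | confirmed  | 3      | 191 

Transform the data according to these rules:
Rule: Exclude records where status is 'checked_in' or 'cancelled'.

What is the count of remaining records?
3

Step 1: Count records to exclude
  - 4 (checked_in) + 3 (cancelled) = 7 records
Step 2: Total records: 10
Step 3: Remaining = 10 - 7 = 3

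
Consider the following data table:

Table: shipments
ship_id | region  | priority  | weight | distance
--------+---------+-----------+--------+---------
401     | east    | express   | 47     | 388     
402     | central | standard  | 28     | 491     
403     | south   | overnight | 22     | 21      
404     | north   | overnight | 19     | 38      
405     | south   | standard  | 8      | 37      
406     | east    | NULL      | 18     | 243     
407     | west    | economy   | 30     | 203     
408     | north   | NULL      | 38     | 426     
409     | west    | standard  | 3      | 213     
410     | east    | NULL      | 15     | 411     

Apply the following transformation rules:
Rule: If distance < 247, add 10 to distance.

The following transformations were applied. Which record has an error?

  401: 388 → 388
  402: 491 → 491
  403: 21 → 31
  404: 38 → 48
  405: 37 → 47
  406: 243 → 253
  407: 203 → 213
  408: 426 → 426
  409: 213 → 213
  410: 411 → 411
Record 409 has an error. The correct transformed value should be 223, not 213.

Step 1: Check each record against the rule
Step 2: Record 409 has distance = 213
Step 3: Since 213 < 247, the bonus should have been applied
Step 4: Correct value = 223, but claimed value = 213
Conclusion: Record 409 has the error.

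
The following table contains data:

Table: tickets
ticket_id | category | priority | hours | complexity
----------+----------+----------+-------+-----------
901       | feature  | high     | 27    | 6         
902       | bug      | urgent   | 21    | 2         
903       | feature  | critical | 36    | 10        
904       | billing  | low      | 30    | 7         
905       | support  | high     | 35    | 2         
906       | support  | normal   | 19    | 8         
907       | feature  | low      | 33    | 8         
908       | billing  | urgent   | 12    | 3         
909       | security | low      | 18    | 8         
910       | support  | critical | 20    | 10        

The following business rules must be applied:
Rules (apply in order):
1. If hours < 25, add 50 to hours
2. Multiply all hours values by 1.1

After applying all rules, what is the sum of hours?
551.1

Step 1: Apply Rule 1 - Add 50 to records with hours < 25
  - 5 records affected: 90 + (5 × 50) = 340
  - Unaffected records: 161
  - Sum after Rule 1: 501
Step 2: Apply Rule 2 - Multiply all by 1.1
  - 501 × 1.1 = 551.1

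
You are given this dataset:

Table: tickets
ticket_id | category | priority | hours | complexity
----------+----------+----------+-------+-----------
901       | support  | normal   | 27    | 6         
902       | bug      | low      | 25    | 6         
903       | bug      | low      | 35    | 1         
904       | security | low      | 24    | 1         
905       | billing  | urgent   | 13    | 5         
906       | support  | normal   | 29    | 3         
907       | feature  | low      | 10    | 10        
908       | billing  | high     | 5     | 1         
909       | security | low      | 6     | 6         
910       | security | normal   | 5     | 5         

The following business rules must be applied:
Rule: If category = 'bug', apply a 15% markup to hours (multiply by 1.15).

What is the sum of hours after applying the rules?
188.0

Step 1: Records with category = 'bug' have total hours = 60
Step 2: Apply multiplier: 60 × 1.15 = 69.0
Step 3: Other records total: 119
Step 4: Final sum = 69.0 + 119 = 188.0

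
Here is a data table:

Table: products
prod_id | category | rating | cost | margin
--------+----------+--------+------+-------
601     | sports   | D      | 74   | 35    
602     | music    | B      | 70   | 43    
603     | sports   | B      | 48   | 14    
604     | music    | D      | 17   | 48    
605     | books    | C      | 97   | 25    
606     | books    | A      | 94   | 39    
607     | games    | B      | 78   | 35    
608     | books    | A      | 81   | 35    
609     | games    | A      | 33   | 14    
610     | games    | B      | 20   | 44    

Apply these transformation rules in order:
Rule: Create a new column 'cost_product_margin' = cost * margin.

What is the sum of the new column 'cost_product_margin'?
20086

Step 1: For each record, compute cost * margin
Example calculations:
  74 * 35 = 2590
  70 * 43 = 3010
  48 * 14 = 672
  ...
Step 2: Sum all derived values
Step 3: Total = 20086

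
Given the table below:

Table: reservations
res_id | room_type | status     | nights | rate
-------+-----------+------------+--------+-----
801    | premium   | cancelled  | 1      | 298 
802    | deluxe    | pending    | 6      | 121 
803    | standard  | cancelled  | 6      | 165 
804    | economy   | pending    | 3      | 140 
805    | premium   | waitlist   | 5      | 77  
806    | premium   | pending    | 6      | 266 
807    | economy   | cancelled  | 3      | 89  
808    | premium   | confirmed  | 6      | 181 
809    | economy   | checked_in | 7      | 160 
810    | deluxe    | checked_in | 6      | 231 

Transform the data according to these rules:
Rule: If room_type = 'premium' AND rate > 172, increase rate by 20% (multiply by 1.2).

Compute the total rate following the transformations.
1877.0

Step 1: Find records where room_type = 'premium' AND rate > 172
Step 2: 3 records match, summing to 745
Step 3: After multiplier: 745 × 1.2 = 894.0
Step 4: Unaffected records sum: 983
Step 5: Final sum = 894.0 + 983 = 1877.0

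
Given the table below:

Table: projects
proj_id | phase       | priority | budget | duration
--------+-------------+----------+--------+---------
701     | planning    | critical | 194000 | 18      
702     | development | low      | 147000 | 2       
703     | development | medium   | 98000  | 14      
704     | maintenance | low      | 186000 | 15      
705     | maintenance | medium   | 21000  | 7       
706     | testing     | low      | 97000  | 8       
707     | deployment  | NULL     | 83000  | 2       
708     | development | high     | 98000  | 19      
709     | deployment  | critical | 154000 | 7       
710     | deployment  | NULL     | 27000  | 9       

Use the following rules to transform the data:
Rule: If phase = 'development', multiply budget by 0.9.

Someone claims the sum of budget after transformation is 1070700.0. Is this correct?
Yes, the result is correct.

Step 1: Calculate the correct sum after transformation
Step 2: Apply multiplier 0.9 to records where phase = 'development'
Step 3: Correct result = 1070700.0
Step 4: Claimed result = 1070700.0
Step 5: 1070700.0 = 1070700.0 ✓
Conclusion: The claimed result is correct.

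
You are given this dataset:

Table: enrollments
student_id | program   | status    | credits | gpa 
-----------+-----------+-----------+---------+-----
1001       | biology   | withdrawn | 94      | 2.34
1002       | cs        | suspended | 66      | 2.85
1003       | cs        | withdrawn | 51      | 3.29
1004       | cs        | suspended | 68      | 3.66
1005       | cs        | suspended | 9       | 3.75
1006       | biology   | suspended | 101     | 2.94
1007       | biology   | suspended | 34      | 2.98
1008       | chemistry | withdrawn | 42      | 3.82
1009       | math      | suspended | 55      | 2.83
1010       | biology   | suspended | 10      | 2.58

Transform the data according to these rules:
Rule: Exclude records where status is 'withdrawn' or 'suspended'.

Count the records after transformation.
0

Step 1: Count records to exclude
  - 3 (withdrawn) + 7 (suspended) = 10 records
Step 2: Total records: 10
Step 3: Remaining = 10 - 10 = 0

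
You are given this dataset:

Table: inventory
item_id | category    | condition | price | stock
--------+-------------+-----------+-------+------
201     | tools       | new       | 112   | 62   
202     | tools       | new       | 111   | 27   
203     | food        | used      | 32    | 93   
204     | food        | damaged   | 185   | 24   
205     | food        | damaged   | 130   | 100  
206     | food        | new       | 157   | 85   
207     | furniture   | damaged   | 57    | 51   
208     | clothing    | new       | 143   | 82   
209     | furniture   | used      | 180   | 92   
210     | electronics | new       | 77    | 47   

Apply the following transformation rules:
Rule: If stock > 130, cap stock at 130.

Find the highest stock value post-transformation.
100

Step 1: Original maximum stock = 100
Step 2: Check cap of 130 against maximum
Step 3: No records exceed the cap (max 100 <= cap 130), so no capping applies
Step 4: Maximum after transformation = 100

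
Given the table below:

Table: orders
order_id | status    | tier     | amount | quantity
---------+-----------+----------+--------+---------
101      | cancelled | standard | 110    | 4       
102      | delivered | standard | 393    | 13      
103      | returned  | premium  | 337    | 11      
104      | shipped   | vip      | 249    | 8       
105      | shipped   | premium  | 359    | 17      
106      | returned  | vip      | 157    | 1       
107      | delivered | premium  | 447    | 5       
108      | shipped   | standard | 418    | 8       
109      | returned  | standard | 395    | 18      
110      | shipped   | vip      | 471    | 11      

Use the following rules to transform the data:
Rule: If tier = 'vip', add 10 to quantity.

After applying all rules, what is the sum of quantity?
126

Step 1: Count records where tier = 'vip': 3
Step 2: Total bonus added: 3 × 10 = 30
Step 3: Original sum of quantity: 96
Step 4: Final sum = 96 + 30 = 126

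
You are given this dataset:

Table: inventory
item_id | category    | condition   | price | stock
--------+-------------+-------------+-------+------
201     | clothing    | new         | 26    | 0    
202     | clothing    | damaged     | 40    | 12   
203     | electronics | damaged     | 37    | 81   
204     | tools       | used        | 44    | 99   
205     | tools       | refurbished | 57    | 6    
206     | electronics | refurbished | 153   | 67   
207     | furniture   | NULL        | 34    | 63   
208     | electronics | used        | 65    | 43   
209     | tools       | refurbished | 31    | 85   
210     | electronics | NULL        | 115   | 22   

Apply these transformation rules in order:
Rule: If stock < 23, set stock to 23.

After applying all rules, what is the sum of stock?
530

Step 1: 4 records have stock < 23
Step 2: These records originally summed to 40
Step 3: After setting to minimum: 4 × 23 = 92
Step 4: Unaffected records sum: 438
Step 5: Final sum = 92 + 438 = 530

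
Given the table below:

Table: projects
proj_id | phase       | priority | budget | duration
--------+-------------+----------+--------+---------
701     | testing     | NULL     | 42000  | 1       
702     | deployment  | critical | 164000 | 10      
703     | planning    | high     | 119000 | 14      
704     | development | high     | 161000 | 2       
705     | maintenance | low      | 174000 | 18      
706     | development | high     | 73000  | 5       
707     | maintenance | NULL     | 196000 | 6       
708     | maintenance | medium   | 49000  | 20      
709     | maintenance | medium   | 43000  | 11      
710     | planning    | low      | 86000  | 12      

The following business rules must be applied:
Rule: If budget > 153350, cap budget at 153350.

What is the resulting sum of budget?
1025400

Step 1: 4 records have budget > 153350
Step 2: These records originally summed to 695000
Step 3: After capping: 4 × 153350 = 613400
Step 4: Unaffected records sum: 412000
Step 5: Final sum = 613400 + 412000 = 1025400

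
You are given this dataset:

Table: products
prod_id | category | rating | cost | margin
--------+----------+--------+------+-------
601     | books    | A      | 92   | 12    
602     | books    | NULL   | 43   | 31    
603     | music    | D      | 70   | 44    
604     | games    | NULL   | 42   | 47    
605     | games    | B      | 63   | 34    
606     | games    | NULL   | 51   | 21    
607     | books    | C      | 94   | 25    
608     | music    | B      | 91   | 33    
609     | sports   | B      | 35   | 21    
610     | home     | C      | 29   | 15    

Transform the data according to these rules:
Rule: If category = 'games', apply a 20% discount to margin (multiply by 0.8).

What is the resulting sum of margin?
262.6

Step 1: Records with category = 'games' have total margin = 102
Step 2: Apply multiplier: 102 × 0.8 = 81.6
Step 3: Other records total: 181
Step 4: Final sum = 81.6 + 181 = 262.6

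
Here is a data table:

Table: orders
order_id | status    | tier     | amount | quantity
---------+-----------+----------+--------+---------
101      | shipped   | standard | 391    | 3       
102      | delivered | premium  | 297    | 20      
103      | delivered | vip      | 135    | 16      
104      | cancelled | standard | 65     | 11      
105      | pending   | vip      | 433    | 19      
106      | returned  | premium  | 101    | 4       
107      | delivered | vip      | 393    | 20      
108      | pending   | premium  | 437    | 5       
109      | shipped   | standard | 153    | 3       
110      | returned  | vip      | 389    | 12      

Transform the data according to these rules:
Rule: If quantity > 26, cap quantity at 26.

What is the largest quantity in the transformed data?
20

Step 1: Original maximum quantity = 20
Step 2: Check cap of 26 against maximum
Step 3: No records exceed the cap (max 20 <= cap 26), so no capping applies
Step 4: Maximum after transformation = 20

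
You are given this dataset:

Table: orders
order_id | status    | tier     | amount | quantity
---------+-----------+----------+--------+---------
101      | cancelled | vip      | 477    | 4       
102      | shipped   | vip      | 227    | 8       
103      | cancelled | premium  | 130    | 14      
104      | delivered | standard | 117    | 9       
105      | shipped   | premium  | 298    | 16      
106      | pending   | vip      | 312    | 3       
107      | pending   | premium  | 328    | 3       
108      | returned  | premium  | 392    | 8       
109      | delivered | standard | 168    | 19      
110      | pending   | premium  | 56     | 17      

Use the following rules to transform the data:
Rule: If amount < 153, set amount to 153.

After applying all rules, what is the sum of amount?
2661

Step 1: 3 records have amount < 153
Step 2: These records originally summed to 303
Step 3: After setting to minimum: 3 × 153 = 459
Step 4: Unaffected records sum: 2202
Step 5: Final sum = 459 + 2202 = 2661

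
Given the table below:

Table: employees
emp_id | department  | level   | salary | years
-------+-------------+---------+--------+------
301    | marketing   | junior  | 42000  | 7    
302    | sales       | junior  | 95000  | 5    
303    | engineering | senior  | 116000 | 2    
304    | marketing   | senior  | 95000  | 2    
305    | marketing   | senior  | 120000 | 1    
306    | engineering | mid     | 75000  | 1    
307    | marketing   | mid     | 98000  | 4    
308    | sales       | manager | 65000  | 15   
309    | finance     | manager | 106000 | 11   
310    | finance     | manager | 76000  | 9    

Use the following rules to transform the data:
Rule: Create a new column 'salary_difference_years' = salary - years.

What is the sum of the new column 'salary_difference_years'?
887943

Step 1: For each record, compute salary - years
Example calculations:
  42000 - 7 = 41993
  95000 - 5 = 94995
  116000 - 2 = 115998
  ...
Step 2: Sum all derived values
Step 3: Total = 887943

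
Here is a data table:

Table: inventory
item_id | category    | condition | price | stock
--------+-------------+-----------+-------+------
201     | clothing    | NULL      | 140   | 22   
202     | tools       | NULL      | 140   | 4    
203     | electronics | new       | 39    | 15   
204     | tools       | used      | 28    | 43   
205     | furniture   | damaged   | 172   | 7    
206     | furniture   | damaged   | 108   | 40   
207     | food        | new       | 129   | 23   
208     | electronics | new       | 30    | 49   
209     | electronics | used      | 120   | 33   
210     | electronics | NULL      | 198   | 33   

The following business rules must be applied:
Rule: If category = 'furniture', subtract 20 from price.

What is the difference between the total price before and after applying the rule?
40

Step 1: Original sum of price = 1104
Step 2: 2 records have category = 'furniture'
Step 3: Each affected record changes by -20
Step 4: Total change = 2 × -20 = -40
Step 5: New sum = 1104 + -40 = 1064
Step 6: Difference = |1064 - 1104| = 40
        (Sum decreased by 40)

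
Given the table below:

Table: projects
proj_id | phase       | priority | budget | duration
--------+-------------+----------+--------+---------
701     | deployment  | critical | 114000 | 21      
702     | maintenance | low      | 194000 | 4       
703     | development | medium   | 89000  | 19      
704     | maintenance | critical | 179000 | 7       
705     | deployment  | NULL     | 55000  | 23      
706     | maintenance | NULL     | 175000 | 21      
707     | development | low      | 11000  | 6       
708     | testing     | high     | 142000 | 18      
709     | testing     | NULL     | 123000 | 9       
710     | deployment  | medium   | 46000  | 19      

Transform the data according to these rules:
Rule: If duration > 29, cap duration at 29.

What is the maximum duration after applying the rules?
23

Step 1: Original maximum duration = 23
Step 2: Check cap of 29 against maximum
Step 3: No records exceed the cap (max 23 <= cap 29), so no capping applies
Step 4: Maximum after transformation = 23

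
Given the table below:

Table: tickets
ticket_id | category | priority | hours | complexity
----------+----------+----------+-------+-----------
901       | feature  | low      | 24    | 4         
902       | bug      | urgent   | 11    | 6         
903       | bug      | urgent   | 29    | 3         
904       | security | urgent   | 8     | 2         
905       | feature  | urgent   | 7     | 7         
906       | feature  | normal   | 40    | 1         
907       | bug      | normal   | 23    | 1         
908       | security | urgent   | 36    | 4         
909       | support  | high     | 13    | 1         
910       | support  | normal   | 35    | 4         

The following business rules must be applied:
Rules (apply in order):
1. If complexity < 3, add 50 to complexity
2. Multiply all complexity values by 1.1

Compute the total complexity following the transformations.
256.3

Step 1: Apply Rule 1 - Add 50 to records with complexity < 3
  - 4 records affected: 5 + (4 × 50) = 205
  - Unaffected records: 28
  - Sum after Rule 1: 233
Step 2: Apply Rule 2 - Multiply all by 1.1
  - 233 × 1.1 = 256.3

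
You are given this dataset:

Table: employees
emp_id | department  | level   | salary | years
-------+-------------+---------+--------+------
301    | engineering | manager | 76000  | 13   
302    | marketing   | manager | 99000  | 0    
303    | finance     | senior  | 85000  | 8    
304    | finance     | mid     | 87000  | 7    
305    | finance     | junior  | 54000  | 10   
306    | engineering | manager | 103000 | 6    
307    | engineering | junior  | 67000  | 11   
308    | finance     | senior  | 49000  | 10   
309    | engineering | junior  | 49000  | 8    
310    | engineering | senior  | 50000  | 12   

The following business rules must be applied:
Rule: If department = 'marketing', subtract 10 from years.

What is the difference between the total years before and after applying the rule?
10

Step 1: Original sum of years = 85
Step 2: 1 records have department = 'marketing'
Step 3: Each affected record changes by -10
Step 4: Total change = 1 × -10 = -10
Step 5: New sum = 85 + -10 = 75
Step 6: Difference = |75 - 85| = 10
        (Sum decreased by 10)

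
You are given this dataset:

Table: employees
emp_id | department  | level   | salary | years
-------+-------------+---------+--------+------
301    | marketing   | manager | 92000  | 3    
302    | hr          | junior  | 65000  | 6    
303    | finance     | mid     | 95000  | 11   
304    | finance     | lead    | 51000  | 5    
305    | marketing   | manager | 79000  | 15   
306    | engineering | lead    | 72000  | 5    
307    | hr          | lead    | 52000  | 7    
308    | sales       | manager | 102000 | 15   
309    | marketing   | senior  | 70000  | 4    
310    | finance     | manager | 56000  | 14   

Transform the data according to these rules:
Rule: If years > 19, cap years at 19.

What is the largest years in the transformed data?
15

Step 1: Original maximum years = 15
Step 2: Check cap of 19 against maximum
Step 3: No records exceed the cap (max 15 <= cap 19), so no capping applies
Step 4: Maximum after transformation = 15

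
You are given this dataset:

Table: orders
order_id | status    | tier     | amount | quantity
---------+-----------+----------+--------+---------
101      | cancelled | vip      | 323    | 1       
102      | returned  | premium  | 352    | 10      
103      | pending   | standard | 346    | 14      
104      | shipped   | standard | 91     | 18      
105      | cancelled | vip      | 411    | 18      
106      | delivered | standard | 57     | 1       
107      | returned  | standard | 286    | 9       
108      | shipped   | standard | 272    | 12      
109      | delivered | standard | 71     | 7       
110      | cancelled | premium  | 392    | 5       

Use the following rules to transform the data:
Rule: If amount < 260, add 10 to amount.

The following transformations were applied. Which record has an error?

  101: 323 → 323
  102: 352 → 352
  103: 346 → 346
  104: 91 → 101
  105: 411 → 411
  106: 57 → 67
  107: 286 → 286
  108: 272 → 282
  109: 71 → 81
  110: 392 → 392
Record 108 has an error. The correct transformed value should be 272, not 282.

Step 1: Check each record against the rule
Step 2: Record 108 has amount = 272
Step 3: Since 272 >= 260, the bonus should not have been applied
Step 4: Correct value = 272, but claimed value = 282
Conclusion: Record 108 has the error.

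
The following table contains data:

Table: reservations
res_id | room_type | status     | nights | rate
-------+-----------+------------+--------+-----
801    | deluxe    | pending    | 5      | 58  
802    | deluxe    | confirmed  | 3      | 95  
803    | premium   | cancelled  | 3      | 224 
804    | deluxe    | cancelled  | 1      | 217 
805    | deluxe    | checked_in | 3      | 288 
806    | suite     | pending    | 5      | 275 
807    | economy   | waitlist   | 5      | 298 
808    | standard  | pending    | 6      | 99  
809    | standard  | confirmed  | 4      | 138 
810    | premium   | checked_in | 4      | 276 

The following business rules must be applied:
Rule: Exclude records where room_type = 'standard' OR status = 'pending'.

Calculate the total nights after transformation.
19

Step 1: Find records where room_type = 'standard' OR status = 'pending'
Step 2: 4 records match, summing to 20
Step 3: Original sum: 39
Step 4: Remaining sum = 39 - 20 = 19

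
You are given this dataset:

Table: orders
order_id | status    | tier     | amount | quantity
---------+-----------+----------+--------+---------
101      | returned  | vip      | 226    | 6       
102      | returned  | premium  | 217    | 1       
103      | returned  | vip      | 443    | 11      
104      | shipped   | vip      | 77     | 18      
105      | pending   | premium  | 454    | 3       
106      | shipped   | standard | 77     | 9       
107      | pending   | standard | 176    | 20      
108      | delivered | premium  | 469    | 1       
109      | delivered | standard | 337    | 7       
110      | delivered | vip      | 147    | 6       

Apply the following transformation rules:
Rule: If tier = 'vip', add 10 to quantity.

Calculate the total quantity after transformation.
122

Step 1: Count records where tier = 'vip': 4
Step 2: Total bonus added: 4 × 10 = 40
Step 3: Original sum of quantity: 82
Step 4: Final sum = 82 + 40 = 122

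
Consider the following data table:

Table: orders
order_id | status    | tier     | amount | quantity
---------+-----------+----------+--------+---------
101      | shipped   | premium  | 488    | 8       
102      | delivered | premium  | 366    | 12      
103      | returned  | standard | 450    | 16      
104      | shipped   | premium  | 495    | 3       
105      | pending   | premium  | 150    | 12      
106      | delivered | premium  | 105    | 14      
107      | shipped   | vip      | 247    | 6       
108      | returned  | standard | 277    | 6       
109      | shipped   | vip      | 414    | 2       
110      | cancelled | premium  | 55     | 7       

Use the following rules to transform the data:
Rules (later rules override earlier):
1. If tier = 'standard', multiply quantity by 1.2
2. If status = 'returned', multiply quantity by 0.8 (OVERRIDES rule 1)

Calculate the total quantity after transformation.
81.6

Step 1: Rule 2 takes priority for records with status = 'returned'
  - 2 records: 22 × 0.8 = 17.6
Step 2: Rule 1 applies to remaining records with tier = 'standard'
  - 0 records: 0 × 1.2 = 0.0
Step 3: Other records unchanged: 64
Step 4: Final sum = 17.6 + 0.0 + 64 = 81.6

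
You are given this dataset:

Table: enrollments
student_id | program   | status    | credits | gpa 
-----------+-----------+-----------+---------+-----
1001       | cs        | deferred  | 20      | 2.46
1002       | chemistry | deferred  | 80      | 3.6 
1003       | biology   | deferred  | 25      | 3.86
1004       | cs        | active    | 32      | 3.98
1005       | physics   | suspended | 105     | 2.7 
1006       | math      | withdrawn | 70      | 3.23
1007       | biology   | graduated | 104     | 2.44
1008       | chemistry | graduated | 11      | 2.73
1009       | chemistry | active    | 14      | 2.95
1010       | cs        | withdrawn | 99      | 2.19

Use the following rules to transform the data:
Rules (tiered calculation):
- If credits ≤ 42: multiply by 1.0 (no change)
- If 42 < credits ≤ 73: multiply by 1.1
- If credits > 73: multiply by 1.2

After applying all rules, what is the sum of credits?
644.6

Step 1: Tier 1 (credits ≤ 42): 5 records, sum = 102 × 1.0 = 102.0
Step 2: Tier 2 (42 < credits ≤ 73): 1 records, sum = 70 × 1.1 = 77.0
Step 3: Tier 3 (credits > 73): 4 records, sum = 388 × 1.2 = 465.6
Step 4: Final sum = 102.0 + 77.0 + 465.6 = 644.6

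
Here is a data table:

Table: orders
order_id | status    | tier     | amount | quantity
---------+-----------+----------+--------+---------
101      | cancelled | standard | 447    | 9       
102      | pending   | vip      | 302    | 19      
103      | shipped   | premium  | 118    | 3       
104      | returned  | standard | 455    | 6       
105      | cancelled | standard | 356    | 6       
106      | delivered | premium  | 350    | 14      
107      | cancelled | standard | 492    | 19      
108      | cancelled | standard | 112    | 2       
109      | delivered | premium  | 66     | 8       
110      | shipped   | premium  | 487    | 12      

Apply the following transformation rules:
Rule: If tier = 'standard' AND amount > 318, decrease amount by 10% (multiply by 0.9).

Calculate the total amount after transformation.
3010.0

Step 1: Find records where tier = 'standard' AND amount > 318
Step 2: 4 records match, summing to 1750
Step 3: After multiplier: 1750 × 0.9 = 1575.0
Step 4: Unaffected records sum: 1435
Step 5: Final sum = 1575.0 + 1435 = 3010.0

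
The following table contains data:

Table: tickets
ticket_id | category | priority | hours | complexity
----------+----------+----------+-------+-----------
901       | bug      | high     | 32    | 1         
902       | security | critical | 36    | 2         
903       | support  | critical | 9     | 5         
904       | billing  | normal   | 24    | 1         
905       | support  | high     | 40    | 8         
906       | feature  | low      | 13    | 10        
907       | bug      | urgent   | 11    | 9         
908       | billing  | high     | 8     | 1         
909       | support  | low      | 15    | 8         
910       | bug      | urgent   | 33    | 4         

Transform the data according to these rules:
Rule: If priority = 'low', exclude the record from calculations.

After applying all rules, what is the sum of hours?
193

Step 1: Identify records where priority = 'low'
Step 2: The excluded records sum to 28
Step 3: Original total hours = 221
Step 4: Remaining total = 221 - 28 = 193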